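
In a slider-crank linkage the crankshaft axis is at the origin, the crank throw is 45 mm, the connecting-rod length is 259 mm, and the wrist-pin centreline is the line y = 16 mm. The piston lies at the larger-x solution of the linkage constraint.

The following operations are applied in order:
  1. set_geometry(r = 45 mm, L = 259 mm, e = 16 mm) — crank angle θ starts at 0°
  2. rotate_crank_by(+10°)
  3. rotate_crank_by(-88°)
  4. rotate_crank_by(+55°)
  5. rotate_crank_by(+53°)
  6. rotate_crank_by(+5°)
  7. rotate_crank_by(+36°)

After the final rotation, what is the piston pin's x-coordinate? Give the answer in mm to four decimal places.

272.2863

set_geometry: r = 45 mm, L = 259 mm, e = 16 mm; θ ← 0°
rotate_crank_by(+10°): θ ← 0° +10° = 10°
rotate_crank_by(-88°): θ ← 10° -88° = -78°
rotate_crank_by(+55°): θ ← -78° +55° = -23°
rotate_crank_by(+53°): θ ← -23° +53° = 30°
rotate_crank_by(+5°): θ ← 30° +5° = 35°
rotate_crank_by(+36°): θ ← 35° +36° = 71°
crank pin P = (r cos θ, r sin θ) = (14.650567, 42.548336)
h = r sin θ − e = 42.548336 − 16 = 26.548336
x = r cos θ + √(L² − h²) = 14.650567 + √(67081.0 − 704.8141) = 14.650567 + 257.635762 = 272.286329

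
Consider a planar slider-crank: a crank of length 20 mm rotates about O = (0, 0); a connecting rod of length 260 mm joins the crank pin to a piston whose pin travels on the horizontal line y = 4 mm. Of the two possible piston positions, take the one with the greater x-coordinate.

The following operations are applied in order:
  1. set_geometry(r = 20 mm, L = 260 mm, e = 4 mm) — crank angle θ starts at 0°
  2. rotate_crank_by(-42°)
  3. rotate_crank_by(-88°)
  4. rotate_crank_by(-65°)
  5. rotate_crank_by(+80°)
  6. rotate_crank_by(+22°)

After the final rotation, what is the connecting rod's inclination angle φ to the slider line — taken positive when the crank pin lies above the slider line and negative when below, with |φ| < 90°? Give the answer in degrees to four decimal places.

set_geometry: r = 20 mm, L = 260 mm, e = 4 mm; θ ← 0°
rotate_crank_by(-42°): θ ← 0° -42° = -42°
rotate_crank_by(-88°): θ ← -42° -88° = -130°
rotate_crank_by(-65°): θ ← -130° -65° = -195°
rotate_crank_by(+80°): θ ← -195° +80° = -115°
rotate_crank_by(+22°): θ ← -115° +22° = -93°
crank pin P = (r cos θ, r sin θ) = (-1.046719, -19.972591)
h = r sin θ − e = -19.972591 − 4 = -23.972591
sin φ = h / L = -23.972591 / 260 = -0.09220227
φ = arcsin(-0.09220227) = -5.290315°

-5.2903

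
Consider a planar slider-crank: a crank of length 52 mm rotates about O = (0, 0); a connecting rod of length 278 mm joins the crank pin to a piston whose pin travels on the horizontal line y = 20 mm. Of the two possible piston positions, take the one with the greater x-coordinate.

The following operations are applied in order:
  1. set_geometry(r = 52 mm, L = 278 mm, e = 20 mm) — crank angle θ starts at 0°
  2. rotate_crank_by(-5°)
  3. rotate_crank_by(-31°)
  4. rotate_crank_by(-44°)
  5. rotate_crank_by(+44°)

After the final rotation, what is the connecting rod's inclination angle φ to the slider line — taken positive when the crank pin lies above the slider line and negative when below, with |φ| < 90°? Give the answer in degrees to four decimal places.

-10.4797

set_geometry: r = 52 mm, L = 278 mm, e = 20 mm; θ ← 0°
rotate_crank_by(-5°): θ ← 0° -5° = -5°
rotate_crank_by(-31°): θ ← -5° -31° = -36°
rotate_crank_by(-44°): θ ← -36° -44° = -80°
rotate_crank_by(+44°): θ ← -80° +44° = -36°
crank pin P = (r cos θ, r sin θ) = (42.068884, -30.564833)
h = r sin θ − e = -30.564833 − 20 = -50.564833
sin φ = h / L = -50.564833 / 278 = -0.18188789
φ = arcsin(-0.18188789) = -10.479743°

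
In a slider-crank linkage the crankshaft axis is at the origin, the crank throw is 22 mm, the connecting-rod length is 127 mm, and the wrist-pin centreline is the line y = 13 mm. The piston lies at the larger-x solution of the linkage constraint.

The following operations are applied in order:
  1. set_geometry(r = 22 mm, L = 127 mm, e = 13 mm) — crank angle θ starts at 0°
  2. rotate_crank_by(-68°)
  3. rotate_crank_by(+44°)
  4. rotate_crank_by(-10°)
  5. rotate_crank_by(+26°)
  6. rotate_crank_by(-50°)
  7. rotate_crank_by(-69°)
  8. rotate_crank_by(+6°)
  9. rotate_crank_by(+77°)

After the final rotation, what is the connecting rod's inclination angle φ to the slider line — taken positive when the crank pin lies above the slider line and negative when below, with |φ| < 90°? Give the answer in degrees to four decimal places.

set_geometry: r = 22 mm, L = 127 mm, e = 13 mm; θ ← 0°
rotate_crank_by(-68°): θ ← 0° -68° = -68°
rotate_crank_by(+44°): θ ← -68° +44° = -24°
rotate_crank_by(-10°): θ ← -24° -10° = -34°
rotate_crank_by(+26°): θ ← -34° +26° = -8°
rotate_crank_by(-50°): θ ← -8° -50° = -58°
rotate_crank_by(-69°): θ ← -58° -69° = -127°
rotate_crank_by(+6°): θ ← -127° +6° = -121°
rotate_crank_by(+77°): θ ← -121° +77° = -44°
crank pin P = (r cos θ, r sin θ) = (15.825476, -15.282484)
h = r sin θ − e = -15.282484 − 13 = -28.282484
sin φ = h / L = -28.282484 / 127 = -0.22269673
φ = arcsin(-0.22269673) = -12.867474°

-12.8675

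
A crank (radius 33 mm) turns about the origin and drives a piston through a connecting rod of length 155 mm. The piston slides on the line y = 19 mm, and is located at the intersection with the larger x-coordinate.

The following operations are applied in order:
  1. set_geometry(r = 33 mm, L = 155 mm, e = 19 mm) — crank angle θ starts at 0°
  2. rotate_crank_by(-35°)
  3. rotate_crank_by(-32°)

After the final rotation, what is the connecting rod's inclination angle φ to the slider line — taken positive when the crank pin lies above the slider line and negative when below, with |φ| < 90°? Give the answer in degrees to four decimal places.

set_geometry: r = 33 mm, L = 155 mm, e = 19 mm; θ ← 0°
rotate_crank_by(-35°): θ ← 0° -35° = -35°
rotate_crank_by(-32°): θ ← -35° -32° = -67°
crank pin P = (r cos θ, r sin θ) = (12.894127, -30.376660)
h = r sin θ − e = -30.376660 − 19 = -49.376660
sin φ = h / L = -49.376660 / 155 = -0.31855910
φ = arcsin(-0.31855910) = -18.575808°

-18.5758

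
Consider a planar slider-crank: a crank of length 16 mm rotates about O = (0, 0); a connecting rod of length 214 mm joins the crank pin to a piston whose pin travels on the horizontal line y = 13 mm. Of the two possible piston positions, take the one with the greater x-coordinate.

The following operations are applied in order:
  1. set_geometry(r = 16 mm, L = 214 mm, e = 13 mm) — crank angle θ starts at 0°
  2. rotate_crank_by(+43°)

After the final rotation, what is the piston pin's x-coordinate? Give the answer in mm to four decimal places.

set_geometry: r = 16 mm, L = 214 mm, e = 13 mm; θ ← 0°
rotate_crank_by(+43°): θ ← 0° +43° = 43°
crank pin P = (r cos θ, r sin θ) = (11.701659, 10.911974)
h = r sin θ − e = 10.911974 − 13 = -2.088026
x = r cos θ + √(L² − h²) = 11.701659 + √(45796.0 − 4.3599) = 11.701659 + 213.989813 = 225.691472

225.6915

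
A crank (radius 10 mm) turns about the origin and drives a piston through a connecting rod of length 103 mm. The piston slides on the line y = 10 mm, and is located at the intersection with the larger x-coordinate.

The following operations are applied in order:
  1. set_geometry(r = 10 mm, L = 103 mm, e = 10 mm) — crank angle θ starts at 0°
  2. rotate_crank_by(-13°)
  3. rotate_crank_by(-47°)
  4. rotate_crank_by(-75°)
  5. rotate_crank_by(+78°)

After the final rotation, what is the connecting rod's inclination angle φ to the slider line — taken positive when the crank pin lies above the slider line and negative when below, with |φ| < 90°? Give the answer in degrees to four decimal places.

set_geometry: r = 10 mm, L = 103 mm, e = 10 mm; θ ← 0°
rotate_crank_by(-13°): θ ← 0° -13° = -13°
rotate_crank_by(-47°): θ ← -13° -47° = -60°
rotate_crank_by(-75°): θ ← -60° -75° = -135°
rotate_crank_by(+78°): θ ← -135° +78° = -57°
crank pin P = (r cos θ, r sin θ) = (5.446390, -8.386706)
h = r sin θ − e = -8.386706 − 10 = -18.386706
sin φ = h / L = -18.386706 / 103 = -0.17851171
φ = arcsin(-0.17851171) = -10.283083°

-10.2831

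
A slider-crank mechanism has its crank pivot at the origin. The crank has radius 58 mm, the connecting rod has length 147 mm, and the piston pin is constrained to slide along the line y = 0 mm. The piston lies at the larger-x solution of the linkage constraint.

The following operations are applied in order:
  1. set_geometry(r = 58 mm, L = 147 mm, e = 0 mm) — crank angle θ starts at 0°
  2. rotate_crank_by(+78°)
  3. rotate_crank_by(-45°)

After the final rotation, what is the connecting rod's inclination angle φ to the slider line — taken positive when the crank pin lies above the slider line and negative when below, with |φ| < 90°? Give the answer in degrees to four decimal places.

set_geometry: r = 58 mm, L = 147 mm, e = 0 mm; θ ← 0°
rotate_crank_by(+78°): θ ← 0° +78° = 78°
rotate_crank_by(-45°): θ ← 78° -45° = 33°
crank pin P = (r cos θ, r sin θ) = (48.642893, 31.589064)
h = r sin θ − e = 31.589064 − 0 = 31.589064
sin φ = h / L = 31.589064 / 147 = 0.21489159
φ = arcsin(0.21489159) = 12.409167°

12.4092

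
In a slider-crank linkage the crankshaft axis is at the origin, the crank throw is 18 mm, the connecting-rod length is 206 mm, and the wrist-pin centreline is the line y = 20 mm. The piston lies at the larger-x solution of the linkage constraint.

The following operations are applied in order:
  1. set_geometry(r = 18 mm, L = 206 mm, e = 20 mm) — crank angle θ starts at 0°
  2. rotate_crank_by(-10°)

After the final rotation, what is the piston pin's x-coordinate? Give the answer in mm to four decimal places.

222.4244

set_geometry: r = 18 mm, L = 206 mm, e = 20 mm; θ ← 0°
rotate_crank_by(-10°): θ ← 0° -10° = -10°
crank pin P = (r cos θ, r sin θ) = (17.726540, -3.125667)
h = r sin θ − e = -3.125667 − 20 = -23.125667
x = r cos θ + √(L² − h²) = 17.726540 + √(42436.0 − 534.7965) = 17.726540 + 204.697835 = 222.424374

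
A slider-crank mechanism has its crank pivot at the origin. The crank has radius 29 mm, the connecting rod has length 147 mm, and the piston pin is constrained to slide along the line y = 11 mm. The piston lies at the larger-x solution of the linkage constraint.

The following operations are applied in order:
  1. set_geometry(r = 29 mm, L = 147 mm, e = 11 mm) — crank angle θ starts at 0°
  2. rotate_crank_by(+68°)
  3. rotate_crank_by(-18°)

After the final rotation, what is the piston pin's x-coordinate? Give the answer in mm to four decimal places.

set_geometry: r = 29 mm, L = 147 mm, e = 11 mm; θ ← 0°
rotate_crank_by(+68°): θ ← 0° +68° = 68°
rotate_crank_by(-18°): θ ← 68° -18° = 50°
crank pin P = (r cos θ, r sin θ) = (18.640841, 22.215289)
h = r sin θ − e = 22.215289 − 11 = 11.215289
x = r cos θ + √(L² − h²) = 18.640841 + √(21609.0 − 125.7827) = 18.640841 + 146.571543 = 165.212384

165.2124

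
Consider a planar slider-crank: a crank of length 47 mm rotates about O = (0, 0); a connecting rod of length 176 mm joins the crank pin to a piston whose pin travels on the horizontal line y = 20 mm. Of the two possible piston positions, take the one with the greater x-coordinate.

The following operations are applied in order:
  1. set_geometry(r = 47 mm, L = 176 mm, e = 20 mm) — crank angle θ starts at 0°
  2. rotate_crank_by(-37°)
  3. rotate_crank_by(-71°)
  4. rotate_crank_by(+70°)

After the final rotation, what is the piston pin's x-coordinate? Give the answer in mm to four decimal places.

206.0964

set_geometry: r = 47 mm, L = 176 mm, e = 20 mm; θ ← 0°
rotate_crank_by(-37°): θ ← 0° -37° = -37°
rotate_crank_by(-71°): θ ← -37° -71° = -108°
rotate_crank_by(+70°): θ ← -108° +70° = -38°
crank pin P = (r cos θ, r sin θ) = (37.036505, -28.936089)
h = r sin θ − e = -28.936089 − 20 = -48.936089
x = r cos θ + √(L² − h²) = 37.036505 + √(30976.0 − 2394.7408) = 37.036505 + 169.059928 = 206.096433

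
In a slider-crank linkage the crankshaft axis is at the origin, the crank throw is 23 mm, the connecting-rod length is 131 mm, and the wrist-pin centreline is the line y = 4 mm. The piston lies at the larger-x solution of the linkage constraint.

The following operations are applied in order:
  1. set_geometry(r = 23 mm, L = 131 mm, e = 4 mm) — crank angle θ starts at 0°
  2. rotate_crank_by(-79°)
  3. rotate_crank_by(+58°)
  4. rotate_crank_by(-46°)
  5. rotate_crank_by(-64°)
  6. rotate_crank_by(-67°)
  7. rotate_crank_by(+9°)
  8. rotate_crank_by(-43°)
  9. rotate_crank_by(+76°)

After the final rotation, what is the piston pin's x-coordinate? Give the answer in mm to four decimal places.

set_geometry: r = 23 mm, L = 131 mm, e = 4 mm; θ ← 0°
rotate_crank_by(-79°): θ ← 0° -79° = -79°
rotate_crank_by(+58°): θ ← -79° +58° = -21°
rotate_crank_by(-46°): θ ← -21° -46° = -67°
rotate_crank_by(-64°): θ ← -67° -64° = -131°
rotate_crank_by(-67°): θ ← -131° -67° = -198°
rotate_crank_by(+9°): θ ← -198° +9° = -189°
rotate_crank_by(-43°): θ ← -189° -43° = -232°
rotate_crank_by(+76°): θ ← -232° +76° = -156°
crank pin P = (r cos θ, r sin θ) = (-21.011546, -9.354943)
h = r sin θ − e = -9.354943 − 4 = -13.354943
x = r cos θ + √(L² − h²) = -21.011546 + √(17161.0 − 178.3545) = -21.011546 + 130.317480 = 109.305934

109.3059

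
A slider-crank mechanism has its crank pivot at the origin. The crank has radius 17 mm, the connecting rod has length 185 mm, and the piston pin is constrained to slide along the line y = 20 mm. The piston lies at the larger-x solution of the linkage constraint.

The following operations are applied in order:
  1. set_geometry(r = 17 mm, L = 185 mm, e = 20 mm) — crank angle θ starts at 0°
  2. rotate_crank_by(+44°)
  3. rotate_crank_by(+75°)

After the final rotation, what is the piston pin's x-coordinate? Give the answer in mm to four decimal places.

set_geometry: r = 17 mm, L = 185 mm, e = 20 mm; θ ← 0°
rotate_crank_by(+44°): θ ← 0° +44° = 44°
rotate_crank_by(+75°): θ ← 44° +75° = 119°
crank pin P = (r cos θ, r sin θ) = (-8.241764, 14.868535)
h = r sin θ − e = 14.868535 − 20 = -5.131465
x = r cos θ + √(L² − h²) = -8.241764 + √(34225.0 − 26.3319) = -8.241764 + 184.928819 = 176.687055

176.6871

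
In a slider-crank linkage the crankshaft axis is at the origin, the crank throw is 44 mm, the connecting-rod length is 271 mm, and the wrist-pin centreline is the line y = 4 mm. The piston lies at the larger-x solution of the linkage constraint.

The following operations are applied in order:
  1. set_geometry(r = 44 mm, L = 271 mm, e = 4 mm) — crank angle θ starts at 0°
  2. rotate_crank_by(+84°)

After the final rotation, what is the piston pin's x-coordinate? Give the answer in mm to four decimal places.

set_geometry: r = 44 mm, L = 271 mm, e = 4 mm; θ ← 0°
rotate_crank_by(+84°): θ ← 0° +84° = 84°
crank pin P = (r cos θ, r sin θ) = (4.599252, 43.758963)
h = r sin θ − e = 43.758963 − 4 = 39.758963
x = r cos θ + √(L² − h²) = 4.599252 + √(73441.0 − 1580.7752) = 4.599252 + 268.067575 = 272.666828

272.6668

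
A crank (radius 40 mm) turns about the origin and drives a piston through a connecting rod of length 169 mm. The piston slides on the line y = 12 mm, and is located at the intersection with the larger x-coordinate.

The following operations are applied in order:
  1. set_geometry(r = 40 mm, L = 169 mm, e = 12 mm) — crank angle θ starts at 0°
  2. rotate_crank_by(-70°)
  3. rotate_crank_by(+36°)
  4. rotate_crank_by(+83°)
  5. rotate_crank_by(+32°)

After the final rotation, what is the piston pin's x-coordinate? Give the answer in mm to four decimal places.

set_geometry: r = 40 mm, L = 169 mm, e = 12 mm; θ ← 0°
rotate_crank_by(-70°): θ ← 0° -70° = -70°
rotate_crank_by(+36°): θ ← -70° +36° = -34°
rotate_crank_by(+83°): θ ← -34° +83° = 49°
rotate_crank_by(+32°): θ ← 49° +32° = 81°
crank pin P = (r cos θ, r sin θ) = (6.257379, 39.507534)
h = r sin θ − e = 39.507534 − 12 = 27.507534
x = r cos θ + √(L² − h²) = 6.257379 + √(28561.0 − 756.6644) = 6.257379 + 166.746321 = 173.003700

173.0037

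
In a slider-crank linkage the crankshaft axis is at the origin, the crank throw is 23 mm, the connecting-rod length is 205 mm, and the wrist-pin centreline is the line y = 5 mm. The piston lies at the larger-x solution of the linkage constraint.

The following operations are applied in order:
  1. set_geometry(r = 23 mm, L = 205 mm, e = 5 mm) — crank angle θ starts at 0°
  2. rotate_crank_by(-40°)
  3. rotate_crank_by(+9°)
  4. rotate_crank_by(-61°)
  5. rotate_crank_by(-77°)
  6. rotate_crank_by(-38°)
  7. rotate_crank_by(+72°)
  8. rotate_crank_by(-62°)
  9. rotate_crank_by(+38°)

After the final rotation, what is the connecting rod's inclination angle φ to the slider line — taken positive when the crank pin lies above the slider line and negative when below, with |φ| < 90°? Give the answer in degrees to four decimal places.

-3.7037

set_geometry: r = 23 mm, L = 205 mm, e = 5 mm; θ ← 0°
rotate_crank_by(-40°): θ ← 0° -40° = -40°
rotate_crank_by(+9°): θ ← -40° +9° = -31°
rotate_crank_by(-61°): θ ← -31° -61° = -92°
rotate_crank_by(-77°): θ ← -92° -77° = -169°
rotate_crank_by(-38°): θ ← -169° -38° = -207°
rotate_crank_by(+72°): θ ← -207° +72° = -135°
rotate_crank_by(-62°): θ ← -135° -62° = -197°
rotate_crank_by(+38°): θ ← -197° +38° = -159°
crank pin P = (r cos θ, r sin θ) = (-21.472350, -8.242463)
h = r sin θ − e = -8.242463 − 5 = -13.242463
sin φ = h / L = -13.242463 / 205 = -0.06459738
φ = arcsin(-0.06459738) = -3.703736°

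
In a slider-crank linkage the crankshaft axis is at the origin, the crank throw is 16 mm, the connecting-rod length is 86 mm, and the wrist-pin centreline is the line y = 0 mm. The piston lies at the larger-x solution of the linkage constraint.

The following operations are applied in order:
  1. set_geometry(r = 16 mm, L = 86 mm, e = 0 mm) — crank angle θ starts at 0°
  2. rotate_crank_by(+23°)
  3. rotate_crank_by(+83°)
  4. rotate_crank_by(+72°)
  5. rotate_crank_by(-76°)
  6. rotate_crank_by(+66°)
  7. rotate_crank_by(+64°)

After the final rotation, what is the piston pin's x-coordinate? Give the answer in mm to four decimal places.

75.2202

set_geometry: r = 16 mm, L = 86 mm, e = 0 mm; θ ← 0°
rotate_crank_by(+23°): θ ← 0° +23° = 23°
rotate_crank_by(+83°): θ ← 23° +83° = 106°
rotate_crank_by(+72°): θ ← 106° +72° = 178°
rotate_crank_by(-76°): θ ← 178° -76° = 102°
rotate_crank_by(+66°): θ ← 102° +66° = 168°
rotate_crank_by(+64°): θ ← 168° +64° = 232°
crank pin P = (r cos θ, r sin θ) = (-9.850584, -12.608172)
h = r sin θ − e = -12.608172 − 0 = -12.608172
x = r cos θ + √(L² − h²) = -9.850584 + √(7396.0 − 158.9660) = -9.850584 + 85.070759 = 75.220175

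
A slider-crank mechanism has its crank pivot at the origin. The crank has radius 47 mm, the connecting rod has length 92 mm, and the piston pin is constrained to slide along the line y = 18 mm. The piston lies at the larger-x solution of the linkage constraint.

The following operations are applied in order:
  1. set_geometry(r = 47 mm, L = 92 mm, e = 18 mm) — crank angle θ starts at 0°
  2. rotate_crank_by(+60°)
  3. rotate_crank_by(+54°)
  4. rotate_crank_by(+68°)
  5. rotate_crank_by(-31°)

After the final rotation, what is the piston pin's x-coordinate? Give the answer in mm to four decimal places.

set_geometry: r = 47 mm, L = 92 mm, e = 18 mm; θ ← 0°
rotate_crank_by(+60°): θ ← 0° +60° = 60°
rotate_crank_by(+54°): θ ← 60° +54° = 114°
rotate_crank_by(+68°): θ ← 114° +68° = 182°
rotate_crank_by(-31°): θ ← 182° -31° = 151°
crank pin P = (r cos θ, r sin θ) = (-41.107126, 22.786052)
h = r sin θ − e = 22.786052 − 18 = 4.786052
x = r cos θ + √(L² − h²) = -41.107126 + √(8464.0 − 22.9063) = -41.107126 + 91.875425 = 50.768299

50.7683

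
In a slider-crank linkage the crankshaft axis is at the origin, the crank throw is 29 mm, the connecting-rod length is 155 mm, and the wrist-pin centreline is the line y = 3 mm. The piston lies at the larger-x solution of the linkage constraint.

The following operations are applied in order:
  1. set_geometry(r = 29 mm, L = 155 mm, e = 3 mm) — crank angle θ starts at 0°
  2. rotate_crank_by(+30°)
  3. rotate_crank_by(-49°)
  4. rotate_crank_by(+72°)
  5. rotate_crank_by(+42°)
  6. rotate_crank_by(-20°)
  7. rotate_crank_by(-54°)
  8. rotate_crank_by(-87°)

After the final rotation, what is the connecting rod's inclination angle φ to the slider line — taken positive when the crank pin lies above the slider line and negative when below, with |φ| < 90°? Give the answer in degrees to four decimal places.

set_geometry: r = 29 mm, L = 155 mm, e = 3 mm; θ ← 0°
rotate_crank_by(+30°): θ ← 0° +30° = 30°
rotate_crank_by(-49°): θ ← 30° -49° = -19°
rotate_crank_by(+72°): θ ← -19° +72° = 53°
rotate_crank_by(+42°): θ ← 53° +42° = 95°
rotate_crank_by(-20°): θ ← 95° -20° = 75°
rotate_crank_by(-54°): θ ← 75° -54° = 21°
rotate_crank_by(-87°): θ ← 21° -87° = -66°
crank pin P = (r cos θ, r sin θ) = (11.795363, -26.492818)
h = r sin θ − e = -26.492818 − 3 = -29.492818
sin φ = h / L = -29.492818 / 155 = -0.19027625
φ = arcsin(-0.19027625) = -10.968906°

-10.9689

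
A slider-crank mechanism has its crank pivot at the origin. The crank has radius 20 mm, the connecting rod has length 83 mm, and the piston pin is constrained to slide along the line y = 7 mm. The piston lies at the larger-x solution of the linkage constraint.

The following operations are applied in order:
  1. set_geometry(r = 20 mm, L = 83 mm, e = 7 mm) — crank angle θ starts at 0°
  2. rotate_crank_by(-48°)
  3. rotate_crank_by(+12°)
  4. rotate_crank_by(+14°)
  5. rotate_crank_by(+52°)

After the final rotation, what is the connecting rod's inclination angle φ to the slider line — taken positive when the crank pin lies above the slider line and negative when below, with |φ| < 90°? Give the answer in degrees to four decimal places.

2.0714

set_geometry: r = 20 mm, L = 83 mm, e = 7 mm; θ ← 0°
rotate_crank_by(-48°): θ ← 0° -48° = -48°
rotate_crank_by(+12°): θ ← -48° +12° = -36°
rotate_crank_by(+14°): θ ← -36° +14° = -22°
rotate_crank_by(+52°): θ ← -22° +52° = 30°
crank pin P = (r cos θ, r sin θ) = (17.320508, 10.000000)
h = r sin θ − e = 10.000000 − 7 = 3.000000
sin φ = h / L = 3.000000 / 83 = 0.03614458
φ = arcsin(0.03614458) = 2.071383°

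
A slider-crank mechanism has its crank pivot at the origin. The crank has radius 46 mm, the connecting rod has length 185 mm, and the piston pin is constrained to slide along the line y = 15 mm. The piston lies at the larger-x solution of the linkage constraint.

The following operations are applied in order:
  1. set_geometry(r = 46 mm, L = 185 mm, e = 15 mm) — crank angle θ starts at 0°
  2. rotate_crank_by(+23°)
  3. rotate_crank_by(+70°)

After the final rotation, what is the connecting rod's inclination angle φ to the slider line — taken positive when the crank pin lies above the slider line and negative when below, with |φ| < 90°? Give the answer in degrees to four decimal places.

set_geometry: r = 46 mm, L = 185 mm, e = 15 mm; θ ← 0°
rotate_crank_by(+23°): θ ← 0° +23° = 23°
rotate_crank_by(+70°): θ ← 23° +70° = 93°
crank pin P = (r cos θ, r sin θ) = (-2.407454, 45.936959)
h = r sin θ − e = 45.936959 − 15 = 30.936959
sin φ = h / L = 30.936959 / 185 = 0.16722680
φ = arcsin(0.16722680) = 9.626619°

9.6266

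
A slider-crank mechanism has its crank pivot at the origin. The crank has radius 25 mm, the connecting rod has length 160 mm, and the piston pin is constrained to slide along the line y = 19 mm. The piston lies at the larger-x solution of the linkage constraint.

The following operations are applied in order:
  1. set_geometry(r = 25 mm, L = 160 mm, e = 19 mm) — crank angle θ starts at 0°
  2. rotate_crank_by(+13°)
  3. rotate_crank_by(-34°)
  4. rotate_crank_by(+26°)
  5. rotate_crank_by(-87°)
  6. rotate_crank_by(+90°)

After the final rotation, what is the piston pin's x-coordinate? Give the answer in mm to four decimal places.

184.0021

set_geometry: r = 25 mm, L = 160 mm, e = 19 mm; θ ← 0°
rotate_crank_by(+13°): θ ← 0° +13° = 13°
rotate_crank_by(-34°): θ ← 13° -34° = -21°
rotate_crank_by(+26°): θ ← -21° +26° = 5°
rotate_crank_by(-87°): θ ← 5° -87° = -82°
rotate_crank_by(+90°): θ ← -82° +90° = 8°
crank pin P = (r cos θ, r sin θ) = (24.756702, 3.479328)
h = r sin θ − e = 3.479328 − 19 = -15.520672
x = r cos θ + √(L² − h²) = 24.756702 + √(25600.0 − 240.8913) = 24.756702 + 159.245435 = 184.002137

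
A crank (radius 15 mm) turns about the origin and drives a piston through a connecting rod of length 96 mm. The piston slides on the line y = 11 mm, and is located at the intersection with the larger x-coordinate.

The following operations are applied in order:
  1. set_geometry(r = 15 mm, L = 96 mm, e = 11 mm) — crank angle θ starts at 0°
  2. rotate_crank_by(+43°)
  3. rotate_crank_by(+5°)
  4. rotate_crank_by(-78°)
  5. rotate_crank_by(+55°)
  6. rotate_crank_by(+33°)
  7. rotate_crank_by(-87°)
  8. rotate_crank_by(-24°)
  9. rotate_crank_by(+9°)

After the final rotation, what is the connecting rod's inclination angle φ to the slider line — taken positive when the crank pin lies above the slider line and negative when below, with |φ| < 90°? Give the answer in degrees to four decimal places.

-12.8926

set_geometry: r = 15 mm, L = 96 mm, e = 11 mm; θ ← 0°
rotate_crank_by(+43°): θ ← 0° +43° = 43°
rotate_crank_by(+5°): θ ← 43° +5° = 48°
rotate_crank_by(-78°): θ ← 48° -78° = -30°
rotate_crank_by(+55°): θ ← -30° +55° = 25°
rotate_crank_by(+33°): θ ← 25° +33° = 58°
rotate_crank_by(-87°): θ ← 58° -87° = -29°
rotate_crank_by(-24°): θ ← -29° -24° = -53°
rotate_crank_by(+9°): θ ← -53° +9° = -44°
crank pin P = (r cos θ, r sin θ) = (10.790097, -10.419876)
h = r sin θ − e = -10.419876 − 11 = -21.419876
sin φ = h / L = -21.419876 / 96 = -0.22312370
φ = arcsin(-0.22312370) = -12.892570°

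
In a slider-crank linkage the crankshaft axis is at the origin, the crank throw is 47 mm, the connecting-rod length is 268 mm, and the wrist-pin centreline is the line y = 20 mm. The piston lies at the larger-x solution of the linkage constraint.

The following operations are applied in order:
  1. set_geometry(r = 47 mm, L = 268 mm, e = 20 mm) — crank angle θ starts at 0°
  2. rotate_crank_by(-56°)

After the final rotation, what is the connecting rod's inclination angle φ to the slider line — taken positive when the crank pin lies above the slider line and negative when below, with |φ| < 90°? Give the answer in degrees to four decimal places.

-12.7101

set_geometry: r = 47 mm, L = 268 mm, e = 20 mm; θ ← 0°
rotate_crank_by(-56°): θ ← 0° -56° = -56°
crank pin P = (r cos θ, r sin θ) = (26.282066, -38.964766)
h = r sin θ − e = -38.964766 − 20 = -58.964766
sin φ = h / L = -58.964766 / 268 = -0.22001778
φ = arcsin(-0.22001778) = -12.710077°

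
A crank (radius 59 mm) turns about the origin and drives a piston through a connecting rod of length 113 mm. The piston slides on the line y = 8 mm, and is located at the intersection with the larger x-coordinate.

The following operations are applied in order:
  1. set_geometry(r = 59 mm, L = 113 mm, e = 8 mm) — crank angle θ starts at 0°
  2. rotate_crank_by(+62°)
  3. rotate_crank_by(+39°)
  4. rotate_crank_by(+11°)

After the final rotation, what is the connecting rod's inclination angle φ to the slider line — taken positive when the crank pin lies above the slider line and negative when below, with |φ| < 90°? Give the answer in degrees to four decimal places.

24.4128

set_geometry: r = 59 mm, L = 113 mm, e = 8 mm; θ ← 0°
rotate_crank_by(+62°): θ ← 0° +62° = 62°
rotate_crank_by(+39°): θ ← 62° +39° = 101°
rotate_crank_by(+11°): θ ← 101° +11° = 112°
crank pin P = (r cos θ, r sin θ) = (-22.101789, 54.703847)
h = r sin θ − e = 54.703847 − 8 = 46.703847
sin φ = h / L = 46.703847 / 113 = 0.41330838
φ = arcsin(0.41330838) = 24.412832°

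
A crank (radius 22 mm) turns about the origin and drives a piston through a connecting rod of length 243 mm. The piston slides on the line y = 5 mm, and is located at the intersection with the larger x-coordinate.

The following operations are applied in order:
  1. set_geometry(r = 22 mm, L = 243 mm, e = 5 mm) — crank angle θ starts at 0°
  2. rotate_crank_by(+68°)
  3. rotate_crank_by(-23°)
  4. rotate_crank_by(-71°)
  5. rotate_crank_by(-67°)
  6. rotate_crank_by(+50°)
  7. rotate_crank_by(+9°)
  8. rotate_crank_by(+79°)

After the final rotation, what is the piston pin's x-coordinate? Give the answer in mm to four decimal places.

set_geometry: r = 22 mm, L = 243 mm, e = 5 mm; θ ← 0°
rotate_crank_by(+68°): θ ← 0° +68° = 68°
rotate_crank_by(-23°): θ ← 68° -23° = 45°
rotate_crank_by(-71°): θ ← 45° -71° = -26°
rotate_crank_by(-67°): θ ← -26° -67° = -93°
rotate_crank_by(+50°): θ ← -93° +50° = -43°
rotate_crank_by(+9°): θ ← -43° +9° = -34°
rotate_crank_by(+79°): θ ← -34° +79° = 45°
crank pin P = (r cos θ, r sin θ) = (15.556349, 15.556349)
h = r sin θ − e = 15.556349 − 5 = 10.556349
x = r cos θ + √(L² − h²) = 15.556349 + √(59049.0 − 111.4365) = 15.556349 + 242.770598 = 258.326948

258.3269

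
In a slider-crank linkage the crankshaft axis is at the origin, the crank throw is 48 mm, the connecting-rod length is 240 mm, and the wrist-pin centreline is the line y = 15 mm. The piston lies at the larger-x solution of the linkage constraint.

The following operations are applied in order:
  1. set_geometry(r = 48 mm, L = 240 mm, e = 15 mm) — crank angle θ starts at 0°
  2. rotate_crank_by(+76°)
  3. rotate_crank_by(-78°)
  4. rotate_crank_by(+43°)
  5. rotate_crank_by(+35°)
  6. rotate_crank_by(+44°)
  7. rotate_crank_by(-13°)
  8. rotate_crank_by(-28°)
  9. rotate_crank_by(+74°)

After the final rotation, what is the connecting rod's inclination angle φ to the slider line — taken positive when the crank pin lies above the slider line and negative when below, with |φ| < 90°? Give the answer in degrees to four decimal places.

1.6216

set_geometry: r = 48 mm, L = 240 mm, e = 15 mm; θ ← 0°
rotate_crank_by(+76°): θ ← 0° +76° = 76°
rotate_crank_by(-78°): θ ← 76° -78° = -2°
rotate_crank_by(+43°): θ ← -2° +43° = 41°
rotate_crank_by(+35°): θ ← 41° +35° = 76°
rotate_crank_by(+44°): θ ← 76° +44° = 120°
rotate_crank_by(-13°): θ ← 120° -13° = 107°
rotate_crank_by(-28°): θ ← 107° -28° = 79°
rotate_crank_by(+74°): θ ← 79° +74° = 153°
crank pin P = (r cos θ, r sin θ) = (-42.768313, 21.791544)
h = r sin θ − e = 21.791544 − 15 = 6.791544
sin φ = h / L = 6.791544 / 240 = 0.02829810
φ = arcsin(0.02829810) = 1.621578°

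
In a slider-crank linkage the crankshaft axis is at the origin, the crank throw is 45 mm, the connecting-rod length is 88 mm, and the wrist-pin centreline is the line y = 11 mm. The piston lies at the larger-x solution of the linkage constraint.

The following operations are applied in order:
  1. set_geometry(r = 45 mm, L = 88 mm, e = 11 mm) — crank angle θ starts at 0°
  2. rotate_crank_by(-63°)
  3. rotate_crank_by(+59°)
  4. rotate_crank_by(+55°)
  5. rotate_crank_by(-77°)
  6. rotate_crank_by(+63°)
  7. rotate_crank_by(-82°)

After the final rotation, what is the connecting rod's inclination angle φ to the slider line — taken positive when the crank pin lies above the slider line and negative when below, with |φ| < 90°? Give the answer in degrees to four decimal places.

-29.1166

set_geometry: r = 45 mm, L = 88 mm, e = 11 mm; θ ← 0°
rotate_crank_by(-63°): θ ← 0° -63° = -63°
rotate_crank_by(+59°): θ ← -63° +59° = -4°
rotate_crank_by(+55°): θ ← -4° +55° = 51°
rotate_crank_by(-77°): θ ← 51° -77° = -26°
rotate_crank_by(+63°): θ ← -26° +63° = 37°
rotate_crank_by(-82°): θ ← 37° -82° = -45°
crank pin P = (r cos θ, r sin θ) = (31.819805, -31.819805)
h = r sin θ − e = -31.819805 − 11 = -42.819805
sin φ = h / L = -42.819805 / 88 = -0.48658869
φ = arcsin(-0.48658869) = -29.116612°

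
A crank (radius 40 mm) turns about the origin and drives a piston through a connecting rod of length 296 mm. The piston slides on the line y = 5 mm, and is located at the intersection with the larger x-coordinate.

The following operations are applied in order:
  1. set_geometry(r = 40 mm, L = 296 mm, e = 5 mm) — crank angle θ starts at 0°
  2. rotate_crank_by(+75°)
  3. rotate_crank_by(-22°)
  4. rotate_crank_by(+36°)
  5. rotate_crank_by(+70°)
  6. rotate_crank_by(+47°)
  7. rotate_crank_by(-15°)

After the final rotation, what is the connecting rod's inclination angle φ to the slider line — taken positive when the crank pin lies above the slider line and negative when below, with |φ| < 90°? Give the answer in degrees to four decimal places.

set_geometry: r = 40 mm, L = 296 mm, e = 5 mm; θ ← 0°
rotate_crank_by(+75°): θ ← 0° +75° = 75°
rotate_crank_by(-22°): θ ← 75° -22° = 53°
rotate_crank_by(+36°): θ ← 53° +36° = 89°
rotate_crank_by(+70°): θ ← 89° +70° = 159°
rotate_crank_by(+47°): θ ← 159° +47° = 206°
rotate_crank_by(-15°): θ ← 206° -15° = 191°
crank pin P = (r cos θ, r sin θ) = (-39.265087, -7.632360)
h = r sin θ − e = -7.632360 − 5 = -12.632360
sin φ = h / L = -12.632360 / 296 = -0.04267689
φ = arcsin(-0.04267689) = -2.445949°

-2.4459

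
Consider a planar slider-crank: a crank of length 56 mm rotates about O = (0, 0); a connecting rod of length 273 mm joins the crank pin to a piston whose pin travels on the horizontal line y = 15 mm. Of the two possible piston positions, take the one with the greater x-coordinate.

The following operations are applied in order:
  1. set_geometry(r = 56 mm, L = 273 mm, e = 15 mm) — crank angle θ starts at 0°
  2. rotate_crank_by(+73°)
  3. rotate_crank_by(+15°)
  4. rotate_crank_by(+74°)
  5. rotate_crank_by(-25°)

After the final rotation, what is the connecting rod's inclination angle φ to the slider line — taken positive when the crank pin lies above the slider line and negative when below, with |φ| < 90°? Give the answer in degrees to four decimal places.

4.8733

set_geometry: r = 56 mm, L = 273 mm, e = 15 mm; θ ← 0°
rotate_crank_by(+73°): θ ← 0° +73° = 73°
rotate_crank_by(+15°): θ ← 73° +15° = 88°
rotate_crank_by(+74°): θ ← 88° +74° = 162°
rotate_crank_by(-25°): θ ← 162° -25° = 137°
crank pin P = (r cos θ, r sin θ) = (-40.955807, 38.191908)
h = r sin θ − e = 38.191908 − 15 = 23.191908
sin φ = h / L = 23.191908 / 273 = 0.08495204
φ = arcsin(0.08495204) = 4.873267°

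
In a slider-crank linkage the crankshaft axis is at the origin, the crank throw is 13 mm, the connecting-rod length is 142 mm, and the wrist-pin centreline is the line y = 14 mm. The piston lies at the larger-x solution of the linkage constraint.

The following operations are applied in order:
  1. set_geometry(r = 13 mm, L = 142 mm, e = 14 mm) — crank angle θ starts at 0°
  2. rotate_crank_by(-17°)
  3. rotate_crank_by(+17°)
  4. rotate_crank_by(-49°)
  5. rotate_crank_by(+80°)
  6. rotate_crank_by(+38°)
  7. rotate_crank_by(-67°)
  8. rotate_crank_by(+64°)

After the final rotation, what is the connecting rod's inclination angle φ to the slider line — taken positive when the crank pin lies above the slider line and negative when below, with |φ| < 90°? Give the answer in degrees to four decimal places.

set_geometry: r = 13 mm, L = 142 mm, e = 14 mm; θ ← 0°
rotate_crank_by(-17°): θ ← 0° -17° = -17°
rotate_crank_by(+17°): θ ← -17° +17° = 0°
rotate_crank_by(-49°): θ ← 0° -49° = -49°
rotate_crank_by(+80°): θ ← -49° +80° = 31°
rotate_crank_by(+38°): θ ← 31° +38° = 69°
rotate_crank_by(-67°): θ ← 69° -67° = 2°
rotate_crank_by(+64°): θ ← 2° +64° = 66°
crank pin P = (r cos θ, r sin θ) = (5.287576, 11.876091)
h = r sin θ − e = 11.876091 − 14 = -2.123909
sin φ = h / L = -2.123909 / 142 = -0.01495711
φ = arcsin(-0.01495711) = -0.857011°

-0.8570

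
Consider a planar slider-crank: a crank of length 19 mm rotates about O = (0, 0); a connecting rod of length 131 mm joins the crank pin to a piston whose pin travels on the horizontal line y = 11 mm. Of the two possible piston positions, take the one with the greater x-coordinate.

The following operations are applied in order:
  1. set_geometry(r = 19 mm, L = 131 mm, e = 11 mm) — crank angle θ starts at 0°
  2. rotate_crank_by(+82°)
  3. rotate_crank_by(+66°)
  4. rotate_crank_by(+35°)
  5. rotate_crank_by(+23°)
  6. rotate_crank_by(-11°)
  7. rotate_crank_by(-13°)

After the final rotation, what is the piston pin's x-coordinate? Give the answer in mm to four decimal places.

set_geometry: r = 19 mm, L = 131 mm, e = 11 mm; θ ← 0°
rotate_crank_by(+82°): θ ← 0° +82° = 82°
rotate_crank_by(+66°): θ ← 82° +66° = 148°
rotate_crank_by(+35°): θ ← 148° +35° = 183°
rotate_crank_by(+23°): θ ← 183° +23° = 206°
rotate_crank_by(-11°): θ ← 206° -11° = 195°
rotate_crank_by(-13°): θ ← 195° -13° = 182°
crank pin P = (r cos θ, r sin θ) = (-18.988426, -0.663090)
h = r sin θ − e = -0.663090 − 11 = -11.663090
x = r cos θ + √(L² − h²) = -18.988426 + √(17161.0 − 136.0277) = -18.988426 + 130.479777 = 111.491352

111.4914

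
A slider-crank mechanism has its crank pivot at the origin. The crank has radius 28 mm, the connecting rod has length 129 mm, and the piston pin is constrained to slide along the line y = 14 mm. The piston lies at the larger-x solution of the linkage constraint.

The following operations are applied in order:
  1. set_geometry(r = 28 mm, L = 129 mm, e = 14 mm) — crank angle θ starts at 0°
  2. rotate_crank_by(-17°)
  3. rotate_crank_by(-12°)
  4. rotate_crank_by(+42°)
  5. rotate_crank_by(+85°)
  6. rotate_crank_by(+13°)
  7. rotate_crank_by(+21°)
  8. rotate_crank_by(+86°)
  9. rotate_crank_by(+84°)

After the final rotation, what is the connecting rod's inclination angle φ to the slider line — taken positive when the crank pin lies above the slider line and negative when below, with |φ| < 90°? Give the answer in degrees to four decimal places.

-17.0137

set_geometry: r = 28 mm, L = 129 mm, e = 14 mm; θ ← 0°
rotate_crank_by(-17°): θ ← 0° -17° = -17°
rotate_crank_by(-12°): θ ← -17° -12° = -29°
rotate_crank_by(+42°): θ ← -29° +42° = 13°
rotate_crank_by(+85°): θ ← 13° +85° = 98°
rotate_crank_by(+13°): θ ← 98° +13° = 111°
rotate_crank_by(+21°): θ ← 111° +21° = 132°
rotate_crank_by(+86°): θ ← 132° +86° = 218°
rotate_crank_by(+84°): θ ← 218° +84° = 302°
crank pin P = (r cos θ, r sin θ) = (14.837739, -23.745347)
h = r sin θ − e = -23.745347 − 14 = -37.745347
sin φ = h / L = -37.745347 / 129 = -0.29259959
φ = arcsin(-0.29259959) = -17.013654°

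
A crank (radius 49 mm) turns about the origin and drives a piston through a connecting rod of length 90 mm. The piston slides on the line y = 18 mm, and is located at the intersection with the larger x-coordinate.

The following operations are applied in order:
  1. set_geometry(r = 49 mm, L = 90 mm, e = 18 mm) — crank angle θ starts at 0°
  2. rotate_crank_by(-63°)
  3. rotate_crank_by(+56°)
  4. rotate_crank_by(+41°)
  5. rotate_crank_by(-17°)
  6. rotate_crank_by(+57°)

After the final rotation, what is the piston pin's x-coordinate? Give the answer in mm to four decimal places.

set_geometry: r = 49 mm, L = 90 mm, e = 18 mm; θ ← 0°
rotate_crank_by(-63°): θ ← 0° -63° = -63°
rotate_crank_by(+56°): θ ← -63° +56° = -7°
rotate_crank_by(+41°): θ ← -7° +41° = 34°
rotate_crank_by(-17°): θ ← 34° -17° = 17°
rotate_crank_by(+57°): θ ← 17° +57° = 74°
crank pin P = (r cos θ, r sin θ) = (13.506230, 47.101823)
h = r sin θ − e = 47.101823 − 18 = 29.101823
x = r cos θ + √(L² − h²) = 13.506230 + √(8100.0 − 846.9161) = 13.506230 + 85.165039 = 98.671270

98.6713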